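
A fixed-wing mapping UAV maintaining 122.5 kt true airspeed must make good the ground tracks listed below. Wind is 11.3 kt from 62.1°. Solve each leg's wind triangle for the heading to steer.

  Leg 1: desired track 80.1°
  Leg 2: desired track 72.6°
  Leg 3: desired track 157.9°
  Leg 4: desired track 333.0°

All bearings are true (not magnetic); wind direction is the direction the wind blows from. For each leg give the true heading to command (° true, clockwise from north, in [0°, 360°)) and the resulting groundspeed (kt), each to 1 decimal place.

Leg 1: desired track 80.1°; wind correction -1.6° → command heading 78.5°, groundspeed 111.7 kt
Leg 2: desired track 72.6°; wind correction -1.0° → command heading 71.6°, groundspeed 111.4 kt
Leg 3: desired track 157.9°; wind correction -5.3° → command heading 152.6°, groundspeed 123.1 kt
Leg 4: desired track 333.0°; wind correction +5.3° → command heading 338.3°, groundspeed 121.8 kt

Leg 1: heading=78.5°, groundspeed=111.7 kt
Leg 2: heading=71.6°, groundspeed=111.4 kt
Leg 3: heading=152.6°, groundspeed=123.1 kt
Leg 4: heading=338.3°, groundspeed=121.8 kt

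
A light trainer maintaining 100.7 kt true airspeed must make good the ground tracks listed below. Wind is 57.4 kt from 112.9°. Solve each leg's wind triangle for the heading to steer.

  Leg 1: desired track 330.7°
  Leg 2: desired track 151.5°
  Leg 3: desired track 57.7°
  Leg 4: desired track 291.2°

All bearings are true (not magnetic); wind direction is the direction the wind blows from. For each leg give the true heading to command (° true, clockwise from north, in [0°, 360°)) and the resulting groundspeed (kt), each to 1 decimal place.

Leg 1: heading=351.1°, groundspeed=139.7 kt
Leg 2: heading=130.7°, groundspeed=49.3 kt
Leg 3: heading=85.6°, groundspeed=56.2 kt
Leg 4: heading=290.2°, groundspeed=158.1 kt

Leg 1: desired track 330.7°; wind correction +20.4° → command heading 351.1°, groundspeed 139.7 kt
Leg 2: desired track 151.5°; wind correction -20.8° → command heading 130.7°, groundspeed 49.3 kt
Leg 3: desired track 57.7°; wind correction +27.9° → command heading 85.6°, groundspeed 56.2 kt
Leg 4: desired track 291.2°; wind correction -1.0° → command heading 290.2°, groundspeed 158.1 kt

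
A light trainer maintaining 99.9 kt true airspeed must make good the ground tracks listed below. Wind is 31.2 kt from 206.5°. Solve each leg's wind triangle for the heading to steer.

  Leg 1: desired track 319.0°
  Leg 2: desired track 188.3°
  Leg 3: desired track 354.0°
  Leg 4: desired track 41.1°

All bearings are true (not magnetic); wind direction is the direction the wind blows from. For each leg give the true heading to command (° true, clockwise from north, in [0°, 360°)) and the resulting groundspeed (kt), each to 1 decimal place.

Leg 1: heading=302.2°, groundspeed=107.6 kt
Leg 2: heading=193.9°, groundspeed=69.8 kt
Leg 3: heading=344.3°, groundspeed=124.8 kt
Leg 4: heading=45.6°, groundspeed=129.8 kt

Leg 1: desired track 319.0°; wind correction -16.8° → command heading 302.2°, groundspeed 107.6 kt
Leg 2: desired track 188.3°; wind correction +5.6° → command heading 193.9°, groundspeed 69.8 kt
Leg 3: desired track 354.0°; wind correction -9.7° → command heading 344.3°, groundspeed 124.8 kt
Leg 4: desired track 41.1°; wind correction +4.5° → command heading 45.6°, groundspeed 129.8 kt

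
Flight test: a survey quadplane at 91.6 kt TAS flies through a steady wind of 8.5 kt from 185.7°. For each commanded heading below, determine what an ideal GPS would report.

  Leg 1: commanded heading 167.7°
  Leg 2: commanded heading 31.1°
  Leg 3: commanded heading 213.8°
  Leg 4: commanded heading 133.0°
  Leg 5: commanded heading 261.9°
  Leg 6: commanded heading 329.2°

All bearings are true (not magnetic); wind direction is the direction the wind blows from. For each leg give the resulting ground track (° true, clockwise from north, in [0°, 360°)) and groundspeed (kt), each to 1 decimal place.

Leg 1: heading 167.7°; drift -1.8° → track 165.9°, groundspeed 83.6 kt
Leg 2: heading 31.1°; drift -2.1° → track 29.0°, groundspeed 99.3 kt
Leg 3: heading 213.8°; drift +2.7° → track 216.5°, groundspeed 84.2 kt
Leg 4: heading 133.0°; drift -4.5° → track 128.5°, groundspeed 86.7 kt
Leg 5: heading 261.9°; drift +5.3° → track 267.2°, groundspeed 90.0 kt
Leg 6: heading 329.2°; drift +2.9° → track 332.1°, groundspeed 98.6 kt

Leg 1: track=165.9°, groundspeed=83.6 kt
Leg 2: track=29.0°, groundspeed=99.3 kt
Leg 3: track=216.5°, groundspeed=84.2 kt
Leg 4: track=128.5°, groundspeed=86.7 kt
Leg 5: track=267.2°, groundspeed=90.0 kt
Leg 6: track=332.1°, groundspeed=98.6 kt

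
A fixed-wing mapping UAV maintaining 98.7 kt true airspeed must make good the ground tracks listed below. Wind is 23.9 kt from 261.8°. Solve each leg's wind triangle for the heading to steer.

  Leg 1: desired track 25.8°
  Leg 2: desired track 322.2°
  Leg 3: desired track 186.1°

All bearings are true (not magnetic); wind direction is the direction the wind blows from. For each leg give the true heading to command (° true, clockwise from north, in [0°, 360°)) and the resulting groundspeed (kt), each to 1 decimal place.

Leg 1: heading=14.2°, groundspeed=110.1 kt
Leg 2: heading=310.0°, groundspeed=84.7 kt
Leg 3: heading=199.7°, groundspeed=90.0 kt

Leg 1: desired track 25.8°; wind correction -11.6° → command heading 14.2°, groundspeed 110.1 kt
Leg 2: desired track 322.2°; wind correction -12.2° → command heading 310.0°, groundspeed 84.7 kt
Leg 3: desired track 186.1°; wind correction +13.6° → command heading 199.7°, groundspeed 90.0 kt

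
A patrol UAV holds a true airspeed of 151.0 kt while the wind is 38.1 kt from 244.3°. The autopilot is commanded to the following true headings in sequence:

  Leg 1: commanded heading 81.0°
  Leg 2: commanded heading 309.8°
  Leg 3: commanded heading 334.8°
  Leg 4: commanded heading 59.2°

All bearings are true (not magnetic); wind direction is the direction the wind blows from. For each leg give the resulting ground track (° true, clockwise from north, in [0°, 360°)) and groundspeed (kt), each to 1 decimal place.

Leg 1: track=77.7°, groundspeed=187.8 kt
Leg 2: track=324.2°, groundspeed=139.6 kt
Leg 3: track=348.9°, groundspeed=156.1 kt
Leg 4: track=60.2°, groundspeed=189.0 kt

Leg 1: heading 81.0°; drift -3.3° → track 77.7°, groundspeed 187.8 kt
Leg 2: heading 309.8°; drift +14.4° → track 324.2°, groundspeed 139.6 kt
Leg 3: heading 334.8°; drift +14.1° → track 348.9°, groundspeed 156.1 kt
Leg 4: heading 59.2°; drift +1.0° → track 60.2°, groundspeed 189.0 kt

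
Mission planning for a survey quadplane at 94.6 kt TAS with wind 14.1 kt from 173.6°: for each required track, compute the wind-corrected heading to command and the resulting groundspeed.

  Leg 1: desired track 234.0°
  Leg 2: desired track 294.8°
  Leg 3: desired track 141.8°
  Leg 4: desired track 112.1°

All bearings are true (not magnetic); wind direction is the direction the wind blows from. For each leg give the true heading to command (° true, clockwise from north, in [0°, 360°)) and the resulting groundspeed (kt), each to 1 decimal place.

Leg 1: desired track 234.0°; wind correction -7.4° → command heading 226.6°, groundspeed 86.8 kt
Leg 2: desired track 294.8°; wind correction -7.3° → command heading 287.5°, groundspeed 101.1 kt
Leg 3: desired track 141.8°; wind correction +4.5° → command heading 146.3°, groundspeed 82.3 kt
Leg 4: desired track 112.1°; wind correction +7.5° → command heading 119.6°, groundspeed 87.1 kt

Leg 1: heading=226.6°, groundspeed=86.8 kt
Leg 2: heading=287.5°, groundspeed=101.1 kt
Leg 3: heading=146.3°, groundspeed=82.3 kt
Leg 4: heading=119.6°, groundspeed=87.1 kt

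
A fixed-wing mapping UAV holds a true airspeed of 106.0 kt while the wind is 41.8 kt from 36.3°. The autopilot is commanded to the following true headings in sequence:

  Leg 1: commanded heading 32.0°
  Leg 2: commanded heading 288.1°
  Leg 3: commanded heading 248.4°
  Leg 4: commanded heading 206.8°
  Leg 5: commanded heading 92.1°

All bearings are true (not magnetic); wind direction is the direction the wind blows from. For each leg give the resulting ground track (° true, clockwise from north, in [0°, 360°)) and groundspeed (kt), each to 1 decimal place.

Leg 1: heading 32.0°; drift -2.8° → track 29.2°, groundspeed 64.4 kt
Leg 2: heading 288.1°; drift -18.4° → track 269.7°, groundspeed 125.5 kt
Leg 3: heading 248.4°; drift -8.9° → track 239.5°, groundspeed 143.1 kt
Leg 4: heading 206.8°; drift +2.7° → track 209.5°, groundspeed 147.4 kt
Leg 5: heading 92.1°; drift +22.7° → track 114.8°, groundspeed 89.5 kt

Leg 1: track=29.2°, groundspeed=64.4 kt
Leg 2: track=269.7°, groundspeed=125.5 kt
Leg 3: track=239.5°, groundspeed=143.1 kt
Leg 4: track=209.5°, groundspeed=147.4 kt
Leg 5: track=114.8°, groundspeed=89.5 kt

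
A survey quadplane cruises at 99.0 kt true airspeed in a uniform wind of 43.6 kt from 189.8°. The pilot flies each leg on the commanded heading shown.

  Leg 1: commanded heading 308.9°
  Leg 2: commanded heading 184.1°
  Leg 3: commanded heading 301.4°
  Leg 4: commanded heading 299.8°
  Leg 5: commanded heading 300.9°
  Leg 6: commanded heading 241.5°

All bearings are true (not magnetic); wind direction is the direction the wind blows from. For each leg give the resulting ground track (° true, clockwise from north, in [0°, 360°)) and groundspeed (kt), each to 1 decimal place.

Leg 1: heading 308.9°; drift +17.6° → track 326.5°, groundspeed 126.1 kt
Leg 2: heading 184.1°; drift -4.5° → track 179.6°, groundspeed 55.8 kt
Leg 3: heading 301.4°; drift +19.4° → track 320.8°, groundspeed 122.0 kt
Leg 4: heading 299.8°; drift +19.8° → track 319.6°, groundspeed 121.1 kt
Leg 5: heading 300.9°; drift +19.5° → track 320.4°, groundspeed 121.7 kt
Leg 6: heading 241.5°; drift +25.4° → track 266.9°, groundspeed 79.7 kt

Leg 1: track=326.5°, groundspeed=126.1 kt
Leg 2: track=179.6°, groundspeed=55.8 kt
Leg 3: track=320.8°, groundspeed=122.0 kt
Leg 4: track=319.6°, groundspeed=121.1 kt
Leg 5: track=320.4°, groundspeed=121.7 kt
Leg 6: track=266.9°, groundspeed=79.7 kt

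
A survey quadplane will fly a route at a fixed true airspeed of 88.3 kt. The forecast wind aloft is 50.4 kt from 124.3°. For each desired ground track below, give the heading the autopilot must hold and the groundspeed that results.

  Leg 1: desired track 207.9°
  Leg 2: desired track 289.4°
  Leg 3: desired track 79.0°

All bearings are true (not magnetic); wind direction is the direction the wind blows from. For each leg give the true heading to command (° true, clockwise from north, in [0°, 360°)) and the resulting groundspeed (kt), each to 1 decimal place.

Leg 1: desired track 207.9°; wind correction -34.6° → command heading 173.3°, groundspeed 67.1 kt
Leg 2: desired track 289.4°; wind correction -8.4° → command heading 281.0°, groundspeed 136.0 kt
Leg 3: desired track 79.0°; wind correction +23.9° → command heading 102.9°, groundspeed 45.3 kt

Leg 1: heading=173.3°, groundspeed=67.1 kt
Leg 2: heading=281.0°, groundspeed=136.0 kt
Leg 3: heading=102.9°, groundspeed=45.3 kt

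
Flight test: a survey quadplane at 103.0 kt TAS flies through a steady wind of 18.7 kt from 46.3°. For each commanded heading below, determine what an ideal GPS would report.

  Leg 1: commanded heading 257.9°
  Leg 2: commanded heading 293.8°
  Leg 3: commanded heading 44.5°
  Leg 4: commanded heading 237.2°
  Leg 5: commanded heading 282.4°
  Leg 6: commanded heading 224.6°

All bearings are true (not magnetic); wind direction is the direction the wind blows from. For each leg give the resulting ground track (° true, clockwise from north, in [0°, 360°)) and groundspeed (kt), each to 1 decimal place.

Leg 1: track=253.2°, groundspeed=119.3 kt
Leg 2: track=284.9°, groundspeed=111.5 kt
Leg 3: track=44.1°, groundspeed=84.3 kt
Leg 4: track=235.5°, groundspeed=121.4 kt
Leg 5: track=274.6°, groundspeed=114.5 kt
Leg 6: track=224.9°, groundspeed=121.7 kt

Leg 1: heading 257.9°; drift -4.7° → track 253.2°, groundspeed 119.3 kt
Leg 2: heading 293.8°; drift -8.9° → track 284.9°, groundspeed 111.5 kt
Leg 3: heading 44.5°; drift -0.4° → track 44.1°, groundspeed 84.3 kt
Leg 4: heading 237.2°; drift -1.7° → track 235.5°, groundspeed 121.4 kt
Leg 5: heading 282.4°; drift -7.8° → track 274.6°, groundspeed 114.5 kt
Leg 6: heading 224.6°; drift +0.3° → track 224.9°, groundspeed 121.7 kt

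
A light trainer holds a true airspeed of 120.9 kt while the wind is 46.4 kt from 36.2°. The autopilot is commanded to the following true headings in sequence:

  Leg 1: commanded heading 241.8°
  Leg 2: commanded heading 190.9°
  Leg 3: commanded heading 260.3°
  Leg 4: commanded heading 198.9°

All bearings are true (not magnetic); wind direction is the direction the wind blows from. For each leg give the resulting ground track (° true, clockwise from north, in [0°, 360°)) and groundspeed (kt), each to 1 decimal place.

Leg 1: track=234.8°, groundspeed=164.0 kt
Leg 2: track=197.8°, groundspeed=164.1 kt
Leg 3: track=248.5°, groundspeed=157.6 kt
Leg 4: track=203.7°, groundspeed=165.8 kt

Leg 1: heading 241.8°; drift -7.0° → track 234.8°, groundspeed 164.0 kt
Leg 2: heading 190.9°; drift +6.9° → track 197.8°, groundspeed 164.1 kt
Leg 3: heading 260.3°; drift -11.8° → track 248.5°, groundspeed 157.6 kt
Leg 4: heading 198.9°; drift +4.8° → track 203.7°, groundspeed 165.8 kt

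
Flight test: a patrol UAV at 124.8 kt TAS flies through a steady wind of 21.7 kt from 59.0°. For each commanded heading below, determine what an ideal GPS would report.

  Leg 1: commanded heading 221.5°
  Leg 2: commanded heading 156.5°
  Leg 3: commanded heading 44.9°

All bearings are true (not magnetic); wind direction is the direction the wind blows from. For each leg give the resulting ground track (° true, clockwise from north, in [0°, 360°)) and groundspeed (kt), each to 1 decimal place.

Leg 1: heading 221.5°; drift +2.6° → track 224.1°, groundspeed 145.6 kt
Leg 2: heading 156.5°; drift +9.6° → track 166.1°, groundspeed 129.4 kt
Leg 3: heading 44.9°; drift -2.9° → track 42.0°, groundspeed 103.9 kt

Leg 1: track=224.1°, groundspeed=145.6 kt
Leg 2: track=166.1°, groundspeed=129.4 kt
Leg 3: track=42.0°, groundspeed=103.9 kt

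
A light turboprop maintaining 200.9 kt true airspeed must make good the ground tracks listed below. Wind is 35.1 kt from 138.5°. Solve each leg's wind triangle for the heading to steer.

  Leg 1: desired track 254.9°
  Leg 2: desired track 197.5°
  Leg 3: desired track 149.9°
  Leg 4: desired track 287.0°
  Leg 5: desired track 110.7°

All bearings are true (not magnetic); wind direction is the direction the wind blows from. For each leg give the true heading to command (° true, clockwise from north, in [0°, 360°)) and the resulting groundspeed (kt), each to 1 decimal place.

Leg 1: heading=245.9°, groundspeed=214.0 kt
Leg 2: heading=188.9°, groundspeed=180.6 kt
Leg 3: heading=147.9°, groundspeed=166.4 kt
Leg 4: heading=281.8°, groundspeed=230.0 kt
Leg 5: heading=115.4°, groundspeed=169.2 kt

Leg 1: desired track 254.9°; wind correction -9.0° → command heading 245.9°, groundspeed 214.0 kt
Leg 2: desired track 197.5°; wind correction -8.6° → command heading 188.9°, groundspeed 180.6 kt
Leg 3: desired track 149.9°; wind correction -2.0° → command heading 147.9°, groundspeed 166.4 kt
Leg 4: desired track 287.0°; wind correction -5.2° → command heading 281.8°, groundspeed 230.0 kt
Leg 5: desired track 110.7°; wind correction +4.7° → command heading 115.4°, groundspeed 169.2 kt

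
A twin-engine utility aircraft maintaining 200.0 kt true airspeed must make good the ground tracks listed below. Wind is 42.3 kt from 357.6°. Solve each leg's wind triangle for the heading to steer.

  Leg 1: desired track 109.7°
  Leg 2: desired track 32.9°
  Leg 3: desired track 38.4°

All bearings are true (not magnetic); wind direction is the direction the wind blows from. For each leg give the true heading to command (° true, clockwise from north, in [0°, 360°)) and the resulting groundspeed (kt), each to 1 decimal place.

Leg 1: desired track 109.7°; wind correction -11.3° → command heading 98.4°, groundspeed 212.0 kt
Leg 2: desired track 32.9°; wind correction -7.0° → command heading 25.9°, groundspeed 164.0 kt
Leg 3: desired track 38.4°; wind correction -7.9° → command heading 30.5°, groundspeed 166.1 kt

Leg 1: heading=98.4°, groundspeed=212.0 kt
Leg 2: heading=25.9°, groundspeed=164.0 kt
Leg 3: heading=30.5°, groundspeed=166.1 kt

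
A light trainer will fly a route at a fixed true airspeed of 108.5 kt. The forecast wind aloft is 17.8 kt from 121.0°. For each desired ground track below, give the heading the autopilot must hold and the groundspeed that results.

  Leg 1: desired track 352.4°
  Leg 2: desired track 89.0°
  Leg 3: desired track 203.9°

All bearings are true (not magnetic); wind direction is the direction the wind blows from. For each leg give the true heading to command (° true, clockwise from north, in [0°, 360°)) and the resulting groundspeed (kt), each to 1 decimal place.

Leg 1: heading=359.8°, groundspeed=118.7 kt
Leg 2: heading=94.0°, groundspeed=93.0 kt
Leg 3: heading=194.5°, groundspeed=104.9 kt

Leg 1: desired track 352.4°; wind correction +7.4° → command heading 359.8°, groundspeed 118.7 kt
Leg 2: desired track 89.0°; wind correction +5.0° → command heading 94.0°, groundspeed 93.0 kt
Leg 3: desired track 203.9°; wind correction -9.4° → command heading 194.5°, groundspeed 104.9 kt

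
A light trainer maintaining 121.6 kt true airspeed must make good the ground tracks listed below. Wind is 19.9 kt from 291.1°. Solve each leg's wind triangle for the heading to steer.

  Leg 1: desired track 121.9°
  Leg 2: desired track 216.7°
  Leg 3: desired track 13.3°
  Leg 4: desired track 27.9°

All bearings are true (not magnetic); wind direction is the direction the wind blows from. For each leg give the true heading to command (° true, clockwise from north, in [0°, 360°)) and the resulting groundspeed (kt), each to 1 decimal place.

Leg 1: desired track 121.9°; wind correction +1.8° → command heading 123.7°, groundspeed 141.1 kt
Leg 2: desired track 216.7°; wind correction +9.1° → command heading 225.8°, groundspeed 114.7 kt
Leg 3: desired track 13.3°; wind correction -9.3° → command heading 4.0°, groundspeed 117.3 kt
Leg 4: desired track 27.9°; wind correction -9.4° → command heading 18.5°, groundspeed 122.3 kt

Leg 1: heading=123.7°, groundspeed=141.1 kt
Leg 2: heading=225.8°, groundspeed=114.7 kt
Leg 3: heading=4.0°, groundspeed=117.3 kt
Leg 4: heading=18.5°, groundspeed=122.3 kt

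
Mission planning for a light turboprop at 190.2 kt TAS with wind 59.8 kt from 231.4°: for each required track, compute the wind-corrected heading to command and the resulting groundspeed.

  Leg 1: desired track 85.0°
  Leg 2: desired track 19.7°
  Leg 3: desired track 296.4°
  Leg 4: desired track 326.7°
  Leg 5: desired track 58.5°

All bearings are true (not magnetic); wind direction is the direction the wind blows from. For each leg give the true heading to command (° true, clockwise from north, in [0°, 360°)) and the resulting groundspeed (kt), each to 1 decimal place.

Leg 1: desired track 85.0°; wind correction +10.0° → command heading 95.0°, groundspeed 237.1 kt
Leg 2: desired track 19.7°; wind correction -9.5° → command heading 10.2°, groundspeed 238.5 kt
Leg 3: desired track 296.4°; wind correction -16.6° → command heading 279.8°, groundspeed 157.0 kt
Leg 4: desired track 326.7°; wind correction -18.2° → command heading 308.5°, groundspeed 186.2 kt
Leg 5: desired track 58.5°; wind correction +2.2° → command heading 60.7°, groundspeed 249.4 kt

Leg 1: heading=95.0°, groundspeed=237.1 kt
Leg 2: heading=10.2°, groundspeed=238.5 kt
Leg 3: heading=279.8°, groundspeed=157.0 kt
Leg 4: heading=308.5°, groundspeed=186.2 kt
Leg 5: heading=60.7°, groundspeed=249.4 kt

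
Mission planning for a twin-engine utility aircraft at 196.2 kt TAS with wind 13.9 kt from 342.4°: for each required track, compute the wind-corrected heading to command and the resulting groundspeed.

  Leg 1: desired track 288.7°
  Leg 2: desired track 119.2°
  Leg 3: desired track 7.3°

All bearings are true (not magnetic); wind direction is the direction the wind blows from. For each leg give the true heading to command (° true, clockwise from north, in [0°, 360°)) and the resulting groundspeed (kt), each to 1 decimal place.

Leg 1: heading=292.0°, groundspeed=187.7 kt
Leg 2: heading=116.4°, groundspeed=206.1 kt
Leg 3: heading=5.6°, groundspeed=183.5 kt

Leg 1: desired track 288.7°; wind correction +3.3° → command heading 292.0°, groundspeed 187.7 kt
Leg 2: desired track 119.2°; wind correction -2.8° → command heading 116.4°, groundspeed 206.1 kt
Leg 3: desired track 7.3°; wind correction -1.7° → command heading 5.6°, groundspeed 183.5 kt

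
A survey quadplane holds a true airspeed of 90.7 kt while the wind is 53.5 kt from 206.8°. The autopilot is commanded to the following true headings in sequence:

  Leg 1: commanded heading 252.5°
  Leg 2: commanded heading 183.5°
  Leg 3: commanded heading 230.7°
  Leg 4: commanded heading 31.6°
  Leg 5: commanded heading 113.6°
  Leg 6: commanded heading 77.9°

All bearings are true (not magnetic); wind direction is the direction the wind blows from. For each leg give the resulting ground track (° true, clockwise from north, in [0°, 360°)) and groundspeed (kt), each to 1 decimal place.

Leg 1: track=288.2°, groundspeed=65.7 kt
Leg 2: track=156.5°, groundspeed=46.6 kt
Leg 3: track=258.1°, groundspeed=47.1 kt
Leg 4: track=29.8°, groundspeed=144.1 kt
Leg 5: track=83.9°, groundspeed=107.8 kt
Leg 6: track=59.4°, groundspeed=131.1 kt

Leg 1: heading 252.5°; drift +35.7° → track 288.2°, groundspeed 65.7 kt
Leg 2: heading 183.5°; drift -27.0° → track 156.5°, groundspeed 46.6 kt
Leg 3: heading 230.7°; drift +27.4° → track 258.1°, groundspeed 47.1 kt
Leg 4: heading 31.6°; drift -1.8° → track 29.8°, groundspeed 144.1 kt
Leg 5: heading 113.6°; drift -29.7° → track 83.9°, groundspeed 107.8 kt
Leg 6: heading 77.9°; drift -18.5° → track 59.4°, groundspeed 131.1 kt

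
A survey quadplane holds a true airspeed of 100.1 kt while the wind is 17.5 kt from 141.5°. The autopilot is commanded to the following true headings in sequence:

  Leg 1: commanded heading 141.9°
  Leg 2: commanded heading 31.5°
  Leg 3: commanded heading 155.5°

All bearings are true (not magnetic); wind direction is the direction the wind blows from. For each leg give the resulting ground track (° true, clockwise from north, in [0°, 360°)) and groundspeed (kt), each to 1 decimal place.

Leg 1: track=142.0°, groundspeed=82.6 kt
Leg 2: track=22.7°, groundspeed=107.4 kt
Leg 3: track=158.4°, groundspeed=83.2 kt

Leg 1: heading 141.9°; drift +0.1° → track 142.0°, groundspeed 82.6 kt
Leg 2: heading 31.5°; drift -8.8° → track 22.7°, groundspeed 107.4 kt
Leg 3: heading 155.5°; drift +2.9° → track 158.4°, groundspeed 83.2 kt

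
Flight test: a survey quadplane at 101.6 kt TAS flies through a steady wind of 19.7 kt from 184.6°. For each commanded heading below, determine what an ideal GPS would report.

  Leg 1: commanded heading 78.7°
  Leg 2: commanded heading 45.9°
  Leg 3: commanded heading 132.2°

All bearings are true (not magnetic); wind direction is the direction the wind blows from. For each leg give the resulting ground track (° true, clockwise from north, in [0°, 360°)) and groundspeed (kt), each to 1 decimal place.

Leg 1: heading 78.7°; drift -10.0° → track 68.7°, groundspeed 108.7 kt
Leg 2: heading 45.9°; drift -6.4° → track 39.5°, groundspeed 117.1 kt
Leg 3: heading 132.2°; drift -9.9° → track 122.3°, groundspeed 90.9 kt

Leg 1: track=68.7°, groundspeed=108.7 kt
Leg 2: track=39.5°, groundspeed=117.1 kt
Leg 3: track=122.3°, groundspeed=90.9 kt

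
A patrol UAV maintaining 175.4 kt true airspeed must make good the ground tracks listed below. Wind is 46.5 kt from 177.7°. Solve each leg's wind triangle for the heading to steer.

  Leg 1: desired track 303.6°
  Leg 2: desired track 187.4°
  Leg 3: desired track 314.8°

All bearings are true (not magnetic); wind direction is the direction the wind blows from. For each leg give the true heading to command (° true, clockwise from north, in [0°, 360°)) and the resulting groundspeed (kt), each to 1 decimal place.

Leg 1: desired track 303.6°; wind correction -12.4° → command heading 291.2°, groundspeed 198.6 kt
Leg 2: desired track 187.4°; wind correction -2.6° → command heading 184.8°, groundspeed 129.4 kt
Leg 3: desired track 314.8°; wind correction -10.4° → command heading 304.4°, groundspeed 206.6 kt

Leg 1: heading=291.2°, groundspeed=198.6 kt
Leg 2: heading=184.8°, groundspeed=129.4 kt
Leg 3: heading=304.4°, groundspeed=206.6 kt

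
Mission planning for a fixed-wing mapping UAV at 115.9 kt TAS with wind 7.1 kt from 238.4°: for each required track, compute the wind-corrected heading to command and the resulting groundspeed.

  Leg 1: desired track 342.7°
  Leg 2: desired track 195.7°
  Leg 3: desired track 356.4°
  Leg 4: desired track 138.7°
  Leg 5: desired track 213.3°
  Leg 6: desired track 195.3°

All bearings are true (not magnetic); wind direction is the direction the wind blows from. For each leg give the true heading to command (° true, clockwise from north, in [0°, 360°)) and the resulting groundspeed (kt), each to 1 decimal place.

Leg 1: heading=339.3°, groundspeed=117.4 kt
Leg 2: heading=198.1°, groundspeed=110.6 kt
Leg 3: heading=353.3°, groundspeed=119.1 kt
Leg 4: heading=142.2°, groundspeed=116.9 kt
Leg 5: heading=214.8°, groundspeed=109.4 kt
Leg 6: heading=197.7°, groundspeed=110.6 kt

Leg 1: desired track 342.7°; wind correction -3.4° → command heading 339.3°, groundspeed 117.4 kt
Leg 2: desired track 195.7°; wind correction +2.4° → command heading 198.1°, groundspeed 110.6 kt
Leg 3: desired track 356.4°; wind correction -3.1° → command heading 353.3°, groundspeed 119.1 kt
Leg 4: desired track 138.7°; wind correction +3.5° → command heading 142.2°, groundspeed 116.9 kt
Leg 5: desired track 213.3°; wind correction +1.5° → command heading 214.8°, groundspeed 109.4 kt
Leg 6: desired track 195.3°; wind correction +2.4° → command heading 197.7°, groundspeed 110.6 kt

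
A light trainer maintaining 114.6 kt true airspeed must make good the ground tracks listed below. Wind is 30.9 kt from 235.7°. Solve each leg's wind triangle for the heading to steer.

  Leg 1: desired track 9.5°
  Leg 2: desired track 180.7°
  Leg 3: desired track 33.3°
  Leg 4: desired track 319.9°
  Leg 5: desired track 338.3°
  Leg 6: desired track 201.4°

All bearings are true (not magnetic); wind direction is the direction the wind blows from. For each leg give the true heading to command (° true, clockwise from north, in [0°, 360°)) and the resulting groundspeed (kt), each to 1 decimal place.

Leg 1: heading=358.3°, groundspeed=133.8 kt
Leg 2: heading=193.5°, groundspeed=94.0 kt
Leg 3: heading=27.4°, groundspeed=142.6 kt
Leg 4: heading=304.3°, groundspeed=107.3 kt
Leg 5: heading=323.0°, groundspeed=117.3 kt
Leg 6: heading=210.1°, groundspeed=87.7 kt

Leg 1: desired track 9.5°; wind correction -11.2° → command heading 358.3°, groundspeed 133.8 kt
Leg 2: desired track 180.7°; wind correction +12.8° → command heading 193.5°, groundspeed 94.0 kt
Leg 3: desired track 33.3°; wind correction -5.9° → command heading 27.4°, groundspeed 142.6 kt
Leg 4: desired track 319.9°; wind correction -15.6° → command heading 304.3°, groundspeed 107.3 kt
Leg 5: desired track 338.3°; wind correction -15.3° → command heading 323.0°, groundspeed 117.3 kt
Leg 6: desired track 201.4°; wind correction +8.7° → command heading 210.1°, groundspeed 87.7 kt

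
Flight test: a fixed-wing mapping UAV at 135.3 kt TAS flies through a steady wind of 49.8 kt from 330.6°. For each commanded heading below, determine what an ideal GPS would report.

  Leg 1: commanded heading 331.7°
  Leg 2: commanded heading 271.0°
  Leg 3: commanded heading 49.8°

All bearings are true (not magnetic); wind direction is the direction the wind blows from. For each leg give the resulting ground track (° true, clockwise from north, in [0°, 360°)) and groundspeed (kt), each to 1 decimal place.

Leg 1: track=332.3°, groundspeed=85.5 kt
Leg 2: track=249.7°, groundspeed=118.2 kt
Leg 3: track=71.0°, groundspeed=135.1 kt

Leg 1: heading 331.7°; drift +0.6° → track 332.3°, groundspeed 85.5 kt
Leg 2: heading 271.0°; drift -21.3° → track 249.7°, groundspeed 118.2 kt
Leg 3: heading 49.8°; drift +21.2° → track 71.0°, groundspeed 135.1 kt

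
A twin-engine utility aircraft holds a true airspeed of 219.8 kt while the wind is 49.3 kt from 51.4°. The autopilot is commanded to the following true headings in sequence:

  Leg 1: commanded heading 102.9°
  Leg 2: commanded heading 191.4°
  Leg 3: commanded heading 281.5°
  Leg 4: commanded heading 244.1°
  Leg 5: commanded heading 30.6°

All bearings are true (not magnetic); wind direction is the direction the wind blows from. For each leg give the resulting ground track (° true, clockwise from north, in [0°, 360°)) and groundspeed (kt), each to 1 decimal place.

Leg 1: track=114.4°, groundspeed=193.0 kt
Leg 2: track=198.4°, groundspeed=259.5 kt
Leg 3: track=272.9°, groundspeed=254.3 kt
Leg 4: track=241.8°, groundspeed=268.1 kt
Leg 5: track=24.8°, groundspeed=174.6 kt

Leg 1: heading 102.9°; drift +11.5° → track 114.4°, groundspeed 193.0 kt
Leg 2: heading 191.4°; drift +7.0° → track 198.4°, groundspeed 259.5 kt
Leg 3: heading 281.5°; drift -8.6° → track 272.9°, groundspeed 254.3 kt
Leg 4: heading 244.1°; drift -2.3° → track 241.8°, groundspeed 268.1 kt
Leg 5: heading 30.6°; drift -5.8° → track 24.8°, groundspeed 174.6 kt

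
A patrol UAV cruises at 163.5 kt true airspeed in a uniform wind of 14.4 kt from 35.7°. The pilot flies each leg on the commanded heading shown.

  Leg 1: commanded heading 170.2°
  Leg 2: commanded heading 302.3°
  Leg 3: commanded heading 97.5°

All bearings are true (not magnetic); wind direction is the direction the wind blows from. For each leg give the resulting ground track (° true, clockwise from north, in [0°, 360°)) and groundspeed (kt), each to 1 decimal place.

Leg 1: track=173.6°, groundspeed=173.9 kt
Leg 2: track=297.3°, groundspeed=165.0 kt
Leg 3: track=102.1°, groundspeed=157.2 kt

Leg 1: heading 170.2°; drift +3.4° → track 173.6°, groundspeed 173.9 kt
Leg 2: heading 302.3°; drift -5.0° → track 297.3°, groundspeed 165.0 kt
Leg 3: heading 97.5°; drift +4.6° → track 102.1°, groundspeed 157.2 kt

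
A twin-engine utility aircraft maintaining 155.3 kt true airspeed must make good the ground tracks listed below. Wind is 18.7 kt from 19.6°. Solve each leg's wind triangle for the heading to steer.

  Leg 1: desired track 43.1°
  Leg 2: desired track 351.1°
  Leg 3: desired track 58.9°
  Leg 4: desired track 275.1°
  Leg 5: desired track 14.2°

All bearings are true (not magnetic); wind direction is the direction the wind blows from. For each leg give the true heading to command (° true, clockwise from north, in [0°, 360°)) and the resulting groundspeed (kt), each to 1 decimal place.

Leg 1: heading=40.3°, groundspeed=138.0 kt
Leg 2: heading=354.4°, groundspeed=138.6 kt
Leg 3: heading=54.5°, groundspeed=140.4 kt
Leg 4: heading=281.8°, groundspeed=158.9 kt
Leg 5: heading=14.8°, groundspeed=136.7 kt

Leg 1: desired track 43.1°; wind correction -2.8° → command heading 40.3°, groundspeed 138.0 kt
Leg 2: desired track 351.1°; wind correction +3.3° → command heading 354.4°, groundspeed 138.6 kt
Leg 3: desired track 58.9°; wind correction -4.4° → command heading 54.5°, groundspeed 140.4 kt
Leg 4: desired track 275.1°; wind correction +6.7° → command heading 281.8°, groundspeed 158.9 kt
Leg 5: desired track 14.2°; wind correction +0.6° → command heading 14.8°, groundspeed 136.7 kt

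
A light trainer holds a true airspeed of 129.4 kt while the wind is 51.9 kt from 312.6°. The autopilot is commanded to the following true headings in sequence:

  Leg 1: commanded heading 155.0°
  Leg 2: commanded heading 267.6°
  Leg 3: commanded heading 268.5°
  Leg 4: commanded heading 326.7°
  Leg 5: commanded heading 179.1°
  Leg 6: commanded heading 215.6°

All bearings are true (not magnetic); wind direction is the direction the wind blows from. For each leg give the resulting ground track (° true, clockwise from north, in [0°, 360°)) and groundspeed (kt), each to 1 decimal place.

Leg 1: heading 155.0°; drift -6.4° → track 148.6°, groundspeed 178.5 kt
Leg 2: heading 267.6°; drift -21.6° → track 246.0°, groundspeed 99.7 kt
Leg 3: heading 268.5°; drift -21.4° → track 247.1°, groundspeed 99.0 kt
Leg 4: heading 326.7°; drift +9.1° → track 335.8°, groundspeed 80.1 kt
Leg 5: heading 179.1°; drift -12.8° → track 166.3°, groundspeed 169.4 kt
Leg 6: heading 215.6°; drift -20.8° → track 194.8°, groundspeed 145.2 kt

Leg 1: track=148.6°, groundspeed=178.5 kt
Leg 2: track=246.0°, groundspeed=99.7 kt
Leg 3: track=247.1°, groundspeed=99.0 kt
Leg 4: track=335.8°, groundspeed=80.1 kt
Leg 5: track=166.3°, groundspeed=169.4 kt
Leg 6: track=194.8°, groundspeed=145.2 kt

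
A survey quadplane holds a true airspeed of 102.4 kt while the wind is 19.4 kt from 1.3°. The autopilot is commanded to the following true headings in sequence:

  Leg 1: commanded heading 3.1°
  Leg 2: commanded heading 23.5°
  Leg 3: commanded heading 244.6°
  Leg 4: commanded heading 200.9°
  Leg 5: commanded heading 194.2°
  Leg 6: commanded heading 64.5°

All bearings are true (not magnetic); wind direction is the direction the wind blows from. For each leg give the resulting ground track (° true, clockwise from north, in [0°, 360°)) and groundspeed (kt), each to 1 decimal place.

Leg 1: track=3.5°, groundspeed=83.0 kt
Leg 2: track=28.5°, groundspeed=84.8 kt
Leg 3: track=235.7°, groundspeed=112.5 kt
Leg 4: track=197.8°, groundspeed=120.9 kt
Leg 5: track=192.2°, groundspeed=121.4 kt
Leg 6: track=75.0°, groundspeed=95.2 kt

Leg 1: heading 3.1°; drift +0.4° → track 3.5°, groundspeed 83.0 kt
Leg 2: heading 23.5°; drift +5.0° → track 28.5°, groundspeed 84.8 kt
Leg 3: heading 244.6°; drift -8.9° → track 235.7°, groundspeed 112.5 kt
Leg 4: heading 200.9°; drift -3.1° → track 197.8°, groundspeed 120.9 kt
Leg 5: heading 194.2°; drift -2.0° → track 192.2°, groundspeed 121.4 kt
Leg 6: heading 64.5°; drift +10.5° → track 75.0°, groundspeed 95.2 kt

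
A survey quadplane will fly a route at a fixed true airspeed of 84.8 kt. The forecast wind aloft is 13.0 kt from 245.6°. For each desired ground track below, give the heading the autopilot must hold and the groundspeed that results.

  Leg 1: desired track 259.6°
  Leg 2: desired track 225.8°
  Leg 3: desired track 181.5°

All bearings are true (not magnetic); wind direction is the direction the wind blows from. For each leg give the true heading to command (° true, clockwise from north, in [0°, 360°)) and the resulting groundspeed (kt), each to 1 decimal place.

Leg 1: heading=257.5°, groundspeed=72.1 kt
Leg 2: heading=228.8°, groundspeed=72.5 kt
Leg 3: heading=189.4°, groundspeed=78.3 kt

Leg 1: desired track 259.6°; wind correction -2.1° → command heading 257.5°, groundspeed 72.1 kt
Leg 2: desired track 225.8°; wind correction +3.0° → command heading 228.8°, groundspeed 72.5 kt
Leg 3: desired track 181.5°; wind correction +7.9° → command heading 189.4°, groundspeed 78.3 kt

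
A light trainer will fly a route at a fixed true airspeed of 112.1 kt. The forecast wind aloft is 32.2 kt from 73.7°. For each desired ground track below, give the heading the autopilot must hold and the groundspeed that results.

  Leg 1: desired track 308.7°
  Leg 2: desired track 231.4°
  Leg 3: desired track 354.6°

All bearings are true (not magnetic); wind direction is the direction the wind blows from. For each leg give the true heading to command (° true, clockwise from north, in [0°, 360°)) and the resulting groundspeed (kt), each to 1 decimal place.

Leg 1: heading=322.3°, groundspeed=127.4 kt
Leg 2: heading=225.1°, groundspeed=141.2 kt
Leg 3: heading=11.0°, groundspeed=101.5 kt

Leg 1: desired track 308.7°; wind correction +13.6° → command heading 322.3°, groundspeed 127.4 kt
Leg 2: desired track 231.4°; wind correction -6.3° → command heading 225.1°, groundspeed 141.2 kt
Leg 3: desired track 354.6°; wind correction +16.4° → command heading 11.0°, groundspeed 101.5 kt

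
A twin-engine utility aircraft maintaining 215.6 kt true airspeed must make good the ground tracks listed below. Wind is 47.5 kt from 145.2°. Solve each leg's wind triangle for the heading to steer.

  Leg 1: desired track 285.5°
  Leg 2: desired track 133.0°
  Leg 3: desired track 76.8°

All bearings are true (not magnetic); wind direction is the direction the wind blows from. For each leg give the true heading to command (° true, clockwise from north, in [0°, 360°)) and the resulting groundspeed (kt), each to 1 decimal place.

Leg 1: desired track 285.5°; wind correction -8.1° → command heading 277.4°, groundspeed 250.0 kt
Leg 2: desired track 133.0°; wind correction +2.7° → command heading 135.7°, groundspeed 168.9 kt
Leg 3: desired track 76.8°; wind correction +11.8° → command heading 88.6°, groundspeed 193.5 kt

Leg 1: heading=277.4°, groundspeed=250.0 kt
Leg 2: heading=135.7°, groundspeed=168.9 kt
Leg 3: heading=88.6°, groundspeed=193.5 kt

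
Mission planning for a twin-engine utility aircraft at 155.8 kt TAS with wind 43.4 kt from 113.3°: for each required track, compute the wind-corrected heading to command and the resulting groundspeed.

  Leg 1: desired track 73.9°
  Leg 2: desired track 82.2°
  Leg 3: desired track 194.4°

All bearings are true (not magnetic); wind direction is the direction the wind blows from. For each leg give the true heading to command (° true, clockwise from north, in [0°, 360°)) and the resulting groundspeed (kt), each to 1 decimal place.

Leg 1: desired track 73.9°; wind correction +10.2° → command heading 84.1°, groundspeed 119.8 kt
Leg 2: desired track 82.2°; wind correction +8.3° → command heading 90.5°, groundspeed 117.0 kt
Leg 3: desired track 194.4°; wind correction -16.0° → command heading 178.4°, groundspeed 143.1 kt

Leg 1: heading=84.1°, groundspeed=119.8 kt
Leg 2: heading=90.5°, groundspeed=117.0 kt
Leg 3: heading=178.4°, groundspeed=143.1 kt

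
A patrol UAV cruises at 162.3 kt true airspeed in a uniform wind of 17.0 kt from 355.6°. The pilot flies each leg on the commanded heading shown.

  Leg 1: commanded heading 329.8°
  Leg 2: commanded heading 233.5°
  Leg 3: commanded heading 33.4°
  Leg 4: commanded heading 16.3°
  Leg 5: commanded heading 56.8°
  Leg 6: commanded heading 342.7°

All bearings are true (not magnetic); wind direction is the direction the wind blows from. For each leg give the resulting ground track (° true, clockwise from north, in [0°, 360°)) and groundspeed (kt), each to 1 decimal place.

Leg 1: heading 329.8°; drift -2.9° → track 326.9°, groundspeed 147.2 kt
Leg 2: heading 233.5°; drift -4.8° → track 228.7°, groundspeed 171.9 kt
Leg 3: heading 33.4°; drift +4.0° → track 37.4°, groundspeed 149.2 kt
Leg 4: heading 16.3°; drift +2.4° → track 18.7°, groundspeed 146.5 kt
Leg 5: heading 56.8°; drift +5.5° → track 62.3°, groundspeed 154.8 kt
Leg 6: heading 342.7°; drift -1.5° → track 341.2°, groundspeed 145.8 kt

Leg 1: track=326.9°, groundspeed=147.2 kt
Leg 2: track=228.7°, groundspeed=171.9 kt
Leg 3: track=37.4°, groundspeed=149.2 kt
Leg 4: track=18.7°, groundspeed=146.5 kt
Leg 5: track=62.3°, groundspeed=154.8 kt
Leg 6: track=341.2°, groundspeed=145.8 kt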